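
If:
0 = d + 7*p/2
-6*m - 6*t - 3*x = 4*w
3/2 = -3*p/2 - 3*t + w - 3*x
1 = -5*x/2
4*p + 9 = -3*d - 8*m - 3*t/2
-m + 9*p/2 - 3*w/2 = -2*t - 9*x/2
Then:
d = -2583/1054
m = -288/527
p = 369/527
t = -27/527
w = 3153/2635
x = -2/5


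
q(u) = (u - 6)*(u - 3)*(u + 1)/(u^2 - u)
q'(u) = (1 - 2*u)*(u - 6)*(u - 3)*(u + 1)/(u^2 - u)^2 + (u - 6)*(u - 3)/(u^2 - u) + (u - 6)*(u + 1)/(u^2 - u) + (u - 3)*(u + 1)/(u^2 - u)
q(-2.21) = -7.30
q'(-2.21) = 2.74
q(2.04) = 5.45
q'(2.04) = -13.17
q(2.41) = 2.13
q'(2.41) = -5.96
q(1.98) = 6.30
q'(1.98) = -15.23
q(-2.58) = -8.19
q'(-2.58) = 2.14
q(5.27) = -0.46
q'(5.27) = 0.55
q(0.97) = -691.25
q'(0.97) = -22202.09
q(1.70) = 12.68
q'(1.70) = -33.59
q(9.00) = 2.50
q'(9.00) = 0.91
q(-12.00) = -19.04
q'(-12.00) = 1.01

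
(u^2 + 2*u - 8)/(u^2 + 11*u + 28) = (u - 2)/(u + 7)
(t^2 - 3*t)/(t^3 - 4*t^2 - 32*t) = (3 - t)/(-t^2 + 4*t + 32)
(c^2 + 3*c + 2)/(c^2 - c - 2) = (c + 2)/(c - 2)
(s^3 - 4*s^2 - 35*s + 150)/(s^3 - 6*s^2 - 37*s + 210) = (s - 5)/(s - 7)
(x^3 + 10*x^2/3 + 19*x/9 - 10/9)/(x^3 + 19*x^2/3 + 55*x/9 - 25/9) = (x + 2)/(x + 5)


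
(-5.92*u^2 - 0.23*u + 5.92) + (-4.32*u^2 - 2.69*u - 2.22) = -10.24*u^2 - 2.92*u + 3.7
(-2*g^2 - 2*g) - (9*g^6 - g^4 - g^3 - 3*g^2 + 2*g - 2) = -9*g^6 + g^4 + g^3 + g^2 - 4*g + 2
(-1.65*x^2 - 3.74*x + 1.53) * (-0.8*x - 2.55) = 1.32*x^3 + 7.1995*x^2 + 8.313*x - 3.9015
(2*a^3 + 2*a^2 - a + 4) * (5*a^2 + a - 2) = 10*a^5 + 12*a^4 - 7*a^3 + 15*a^2 + 6*a - 8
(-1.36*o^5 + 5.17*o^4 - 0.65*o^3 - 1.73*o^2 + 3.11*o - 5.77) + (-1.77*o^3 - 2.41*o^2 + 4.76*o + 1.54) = -1.36*o^5 + 5.17*o^4 - 2.42*o^3 - 4.14*o^2 + 7.87*o - 4.23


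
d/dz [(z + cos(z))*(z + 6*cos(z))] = -7*z*sin(z) + 2*z - 6*sin(2*z) + 7*cos(z)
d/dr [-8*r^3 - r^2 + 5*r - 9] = -24*r^2 - 2*r + 5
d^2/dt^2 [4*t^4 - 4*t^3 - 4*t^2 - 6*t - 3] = 48*t^2 - 24*t - 8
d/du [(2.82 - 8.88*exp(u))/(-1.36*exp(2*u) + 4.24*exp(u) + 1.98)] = (-12.0768*exp(2*u) + 7.6704*exp(u) - 29.5392)*exp(u)/(1.8496*exp(4*u) - 11.5328*exp(3*u) + 12.592*exp(2*u) + 16.7904*exp(u) + 3.9204)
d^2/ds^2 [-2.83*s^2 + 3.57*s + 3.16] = -5.66000000000000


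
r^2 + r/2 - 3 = (r - 3/2)*(r + 2)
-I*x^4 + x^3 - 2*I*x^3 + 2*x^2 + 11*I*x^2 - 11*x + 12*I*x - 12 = (x - 3)*(x + 4)*(x + I)*(-I*x - I)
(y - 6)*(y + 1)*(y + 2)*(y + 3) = y^4 - 25*y^2 - 60*y - 36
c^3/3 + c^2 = c^2*(c/3 + 1)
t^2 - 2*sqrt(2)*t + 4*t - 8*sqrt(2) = (t + 4)*(t - 2*sqrt(2))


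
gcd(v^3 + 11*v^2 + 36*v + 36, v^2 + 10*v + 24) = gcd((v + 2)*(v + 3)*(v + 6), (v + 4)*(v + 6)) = v + 6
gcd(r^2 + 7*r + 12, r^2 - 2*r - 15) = r + 3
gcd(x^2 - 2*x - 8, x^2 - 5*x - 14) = x + 2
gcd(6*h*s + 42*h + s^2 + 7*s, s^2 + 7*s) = s + 7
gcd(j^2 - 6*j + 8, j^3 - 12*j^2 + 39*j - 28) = j - 4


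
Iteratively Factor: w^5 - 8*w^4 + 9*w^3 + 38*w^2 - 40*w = (w - 4)*(w^4 - 4*w^3 - 7*w^2 + 10*w) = (w - 5)*(w - 4)*(w^3 + w^2 - 2*w) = (w - 5)*(w - 4)*(w + 2)*(w^2 - w) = (w - 5)*(w - 4)*(w - 1)*(w + 2)*(w)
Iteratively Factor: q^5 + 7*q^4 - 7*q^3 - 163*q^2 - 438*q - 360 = (q + 3)*(q^4 + 4*q^3 - 19*q^2 - 106*q - 120) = (q + 3)*(q + 4)*(q^3 - 19*q - 30) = (q - 5)*(q + 3)*(q + 4)*(q^2 + 5*q + 6) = (q - 5)*(q + 2)*(q + 3)*(q + 4)*(q + 3)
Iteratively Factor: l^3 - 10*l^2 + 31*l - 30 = (l - 2)*(l^2 - 8*l + 15) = (l - 5)*(l - 2)*(l - 3)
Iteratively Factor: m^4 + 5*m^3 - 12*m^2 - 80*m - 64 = (m + 4)*(m^3 + m^2 - 16*m - 16) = (m - 4)*(m + 4)*(m^2 + 5*m + 4) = (m - 4)*(m + 1)*(m + 4)*(m + 4)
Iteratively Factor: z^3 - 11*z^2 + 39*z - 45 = (z - 3)*(z^2 - 8*z + 15) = (z - 5)*(z - 3)*(z - 3)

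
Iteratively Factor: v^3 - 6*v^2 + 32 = (v - 4)*(v^2 - 2*v - 8) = (v - 4)*(v + 2)*(v - 4)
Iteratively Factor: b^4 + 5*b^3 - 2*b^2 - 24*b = (b - 2)*(b^3 + 7*b^2 + 12*b) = (b - 2)*(b + 3)*(b^2 + 4*b) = (b - 2)*(b + 3)*(b + 4)*(b)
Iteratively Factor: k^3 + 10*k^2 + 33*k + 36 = (k + 3)*(k^2 + 7*k + 12) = (k + 3)*(k + 4)*(k + 3)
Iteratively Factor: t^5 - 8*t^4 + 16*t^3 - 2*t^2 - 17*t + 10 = (t - 1)*(t^4 - 7*t^3 + 9*t^2 + 7*t - 10) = (t - 1)^2*(t^3 - 6*t^2 + 3*t + 10) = (t - 2)*(t - 1)^2*(t^2 - 4*t - 5) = (t - 5)*(t - 2)*(t - 1)^2*(t + 1)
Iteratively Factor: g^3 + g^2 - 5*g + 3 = (g - 1)*(g^2 + 2*g - 3) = (g - 1)*(g + 3)*(g - 1)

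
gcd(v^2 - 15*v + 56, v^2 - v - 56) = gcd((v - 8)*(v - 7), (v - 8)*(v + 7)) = v - 8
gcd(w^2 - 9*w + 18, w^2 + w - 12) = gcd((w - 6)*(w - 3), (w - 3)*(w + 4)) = w - 3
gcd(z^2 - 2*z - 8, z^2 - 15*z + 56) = 1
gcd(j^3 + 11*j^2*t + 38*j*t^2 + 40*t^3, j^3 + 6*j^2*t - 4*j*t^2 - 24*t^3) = j + 2*t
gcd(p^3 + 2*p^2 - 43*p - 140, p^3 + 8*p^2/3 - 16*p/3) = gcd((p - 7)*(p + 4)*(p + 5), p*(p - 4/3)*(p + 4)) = p + 4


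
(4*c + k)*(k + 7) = 4*c*k + 28*c + k^2 + 7*k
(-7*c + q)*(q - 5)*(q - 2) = -7*c*q^2 + 49*c*q - 70*c + q^3 - 7*q^2 + 10*q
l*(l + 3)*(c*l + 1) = c*l^3 + 3*c*l^2 + l^2 + 3*l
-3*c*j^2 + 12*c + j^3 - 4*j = (-3*c + j)*(j - 2)*(j + 2)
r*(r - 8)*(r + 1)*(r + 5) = r^4 - 2*r^3 - 43*r^2 - 40*r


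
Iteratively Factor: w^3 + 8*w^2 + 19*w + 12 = (w + 4)*(w^2 + 4*w + 3) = (w + 3)*(w + 4)*(w + 1)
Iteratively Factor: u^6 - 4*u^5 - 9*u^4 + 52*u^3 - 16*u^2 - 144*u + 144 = (u - 2)*(u^5 - 2*u^4 - 13*u^3 + 26*u^2 + 36*u - 72) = (u - 2)*(u + 3)*(u^4 - 5*u^3 + 2*u^2 + 20*u - 24) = (u - 3)*(u - 2)*(u + 3)*(u^3 - 2*u^2 - 4*u + 8) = (u - 3)*(u - 2)^2*(u + 3)*(u^2 - 4) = (u - 3)*(u - 2)^3*(u + 3)*(u + 2)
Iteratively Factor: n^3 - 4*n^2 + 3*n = (n - 1)*(n^2 - 3*n) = n*(n - 1)*(n - 3)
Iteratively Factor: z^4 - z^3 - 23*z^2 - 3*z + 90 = (z - 5)*(z^3 + 4*z^2 - 3*z - 18) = (z - 5)*(z + 3)*(z^2 + z - 6) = (z - 5)*(z - 2)*(z + 3)*(z + 3)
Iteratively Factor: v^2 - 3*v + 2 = (v - 2)*(v - 1)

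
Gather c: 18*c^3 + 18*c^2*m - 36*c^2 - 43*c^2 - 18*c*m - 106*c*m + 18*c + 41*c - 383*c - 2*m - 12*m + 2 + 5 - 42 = 18*c^3 + c^2*(18*m - 79) + c*(-124*m - 324) - 14*m - 35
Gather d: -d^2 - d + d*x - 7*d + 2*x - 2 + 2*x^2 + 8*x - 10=-d^2 + d*(x - 8) + 2*x^2 + 10*x - 12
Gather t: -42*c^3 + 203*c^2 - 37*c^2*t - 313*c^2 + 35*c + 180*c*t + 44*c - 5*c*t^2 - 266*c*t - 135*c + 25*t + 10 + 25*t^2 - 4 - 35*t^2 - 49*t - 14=-42*c^3 - 110*c^2 - 56*c + t^2*(-5*c - 10) + t*(-37*c^2 - 86*c - 24) - 8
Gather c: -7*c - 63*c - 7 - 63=-70*c - 70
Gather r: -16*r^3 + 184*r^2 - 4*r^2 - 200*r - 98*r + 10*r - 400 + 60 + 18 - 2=-16*r^3 + 180*r^2 - 288*r - 324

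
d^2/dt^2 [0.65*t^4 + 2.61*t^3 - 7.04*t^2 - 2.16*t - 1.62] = 7.8*t^2 + 15.66*t - 14.08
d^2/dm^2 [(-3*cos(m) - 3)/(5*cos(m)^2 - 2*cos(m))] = 3*(110*sin(m)^4/cos(m)^3 - 25*sin(m)^2 - 55 + 74/cos(m) + 60/cos(m)^2 - 118/cos(m)^3)/(5*cos(m) - 2)^3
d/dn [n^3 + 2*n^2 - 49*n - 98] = 3*n^2 + 4*n - 49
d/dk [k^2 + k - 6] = 2*k + 1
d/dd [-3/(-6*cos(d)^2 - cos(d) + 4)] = 3*(12*cos(d) + 1)*sin(d)/(6*cos(d)^2 + cos(d) - 4)^2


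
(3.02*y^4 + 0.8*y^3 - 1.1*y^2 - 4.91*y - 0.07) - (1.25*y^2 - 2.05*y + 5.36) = 3.02*y^4 + 0.8*y^3 - 2.35*y^2 - 2.86*y - 5.43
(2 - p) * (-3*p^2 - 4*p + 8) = 3*p^3 - 2*p^2 - 16*p + 16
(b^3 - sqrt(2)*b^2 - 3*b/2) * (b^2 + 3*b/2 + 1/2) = b^5 - sqrt(2)*b^4 + 3*b^4/2 - 3*sqrt(2)*b^3/2 - b^3 - 9*b^2/4 - sqrt(2)*b^2/2 - 3*b/4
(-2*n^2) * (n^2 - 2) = -2*n^4 + 4*n^2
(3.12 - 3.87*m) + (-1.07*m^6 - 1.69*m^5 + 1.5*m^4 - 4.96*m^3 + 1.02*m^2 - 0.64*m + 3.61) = -1.07*m^6 - 1.69*m^5 + 1.5*m^4 - 4.96*m^3 + 1.02*m^2 - 4.51*m + 6.73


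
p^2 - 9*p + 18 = (p - 6)*(p - 3)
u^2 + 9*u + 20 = (u + 4)*(u + 5)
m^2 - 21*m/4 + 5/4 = (m - 5)*(m - 1/4)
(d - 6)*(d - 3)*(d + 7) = d^3 - 2*d^2 - 45*d + 126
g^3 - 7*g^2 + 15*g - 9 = (g - 3)^2*(g - 1)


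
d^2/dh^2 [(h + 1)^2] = 2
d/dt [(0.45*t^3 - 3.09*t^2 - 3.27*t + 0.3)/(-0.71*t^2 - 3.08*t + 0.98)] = (-0.3195*t^4 - 2.772*t^3 + 8.5185*t^2 - 5.6304*t - 2.2806)/(0.5041*t^4 + 4.3736*t^3 + 8.0948*t^2 - 6.0368*t + 0.9604)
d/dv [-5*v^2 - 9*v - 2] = -10*v - 9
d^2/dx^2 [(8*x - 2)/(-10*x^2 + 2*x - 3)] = 8*(-2*(4*x - 1)*(10*x - 1)^2 + 3*(20*x - 3)*(10*x^2 - 2*x + 3))/(10*x^2 - 2*x + 3)^3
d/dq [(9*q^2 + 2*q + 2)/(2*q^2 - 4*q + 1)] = 10*(-4*q^2 + q + 1)/(4*q^4 - 16*q^3 + 20*q^2 - 8*q + 1)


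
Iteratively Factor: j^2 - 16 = (j - 4)*(j + 4)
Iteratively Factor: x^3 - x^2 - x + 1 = (x - 1)*(x^2 - 1) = (x - 1)*(x + 1)*(x - 1)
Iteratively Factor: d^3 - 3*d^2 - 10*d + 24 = (d - 4)*(d^2 + d - 6) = (d - 4)*(d + 3)*(d - 2)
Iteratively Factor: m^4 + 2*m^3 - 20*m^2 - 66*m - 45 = (m + 3)*(m^3 - m^2 - 17*m - 15) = (m + 1)*(m + 3)*(m^2 - 2*m - 15) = (m - 5)*(m + 1)*(m + 3)*(m + 3)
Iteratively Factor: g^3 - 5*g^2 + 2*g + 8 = (g - 2)*(g^2 - 3*g - 4) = (g - 4)*(g - 2)*(g + 1)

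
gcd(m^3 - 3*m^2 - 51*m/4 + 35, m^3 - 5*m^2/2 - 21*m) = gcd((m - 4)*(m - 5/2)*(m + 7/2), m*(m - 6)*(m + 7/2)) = m + 7/2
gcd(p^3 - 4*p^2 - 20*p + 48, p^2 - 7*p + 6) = p - 6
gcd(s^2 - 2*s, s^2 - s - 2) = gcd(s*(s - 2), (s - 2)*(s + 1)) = s - 2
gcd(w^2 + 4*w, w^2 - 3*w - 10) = 1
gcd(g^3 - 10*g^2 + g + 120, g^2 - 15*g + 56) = g - 8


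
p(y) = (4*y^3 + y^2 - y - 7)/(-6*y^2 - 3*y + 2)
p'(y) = (12*y + 3)*(4*y^3 + y^2 - y - 7)/(-6*y^2 - 3*y + 2)^2 + (12*y^2 + 2*y - 1)/(-6*y^2 - 3*y + 2) = (-24*y^4 - 24*y^3 + 15*y^2 - 80*y - 23)/(36*y^4 + 36*y^3 - 15*y^2 - 12*y + 4)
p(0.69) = 2.02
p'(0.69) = -9.85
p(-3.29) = 2.55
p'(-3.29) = -0.55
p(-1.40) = 2.63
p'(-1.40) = 2.98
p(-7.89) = 5.47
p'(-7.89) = -0.66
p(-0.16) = -2.94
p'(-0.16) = -1.80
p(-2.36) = 2.12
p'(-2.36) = -0.30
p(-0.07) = -3.18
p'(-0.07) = -3.64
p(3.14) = -1.86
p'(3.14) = -0.72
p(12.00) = -7.84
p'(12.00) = -0.67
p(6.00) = -3.82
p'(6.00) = -0.67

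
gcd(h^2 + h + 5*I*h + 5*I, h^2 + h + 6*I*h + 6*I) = h + 1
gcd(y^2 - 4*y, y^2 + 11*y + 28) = 1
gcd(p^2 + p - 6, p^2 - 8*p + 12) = p - 2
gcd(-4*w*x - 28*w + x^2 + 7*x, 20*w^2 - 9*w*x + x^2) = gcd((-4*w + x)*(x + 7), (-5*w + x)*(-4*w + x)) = -4*w + x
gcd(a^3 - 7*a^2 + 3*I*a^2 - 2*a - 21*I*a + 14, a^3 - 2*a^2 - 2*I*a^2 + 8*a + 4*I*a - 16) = a + 2*I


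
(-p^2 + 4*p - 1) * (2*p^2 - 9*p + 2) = -2*p^4 + 17*p^3 - 40*p^2 + 17*p - 2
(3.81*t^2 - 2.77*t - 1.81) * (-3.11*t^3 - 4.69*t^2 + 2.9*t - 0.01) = -11.8491*t^5 - 9.2542*t^4 + 29.6694*t^3 + 0.417800000000002*t^2 - 5.2213*t + 0.0181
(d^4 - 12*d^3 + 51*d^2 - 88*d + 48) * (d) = d^5 - 12*d^4 + 51*d^3 - 88*d^2 + 48*d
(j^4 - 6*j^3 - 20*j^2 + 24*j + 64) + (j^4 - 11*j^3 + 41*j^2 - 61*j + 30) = 2*j^4 - 17*j^3 + 21*j^2 - 37*j + 94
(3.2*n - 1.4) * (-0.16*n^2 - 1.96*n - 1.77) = -0.512*n^3 - 6.048*n^2 - 2.92*n + 2.478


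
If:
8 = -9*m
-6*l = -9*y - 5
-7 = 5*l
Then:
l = -7/5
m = -8/9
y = -67/45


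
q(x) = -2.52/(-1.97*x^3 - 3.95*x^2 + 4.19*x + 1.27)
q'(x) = -2.52*(5.91*x^2 + 7.9*x - 4.19)/(-1.97*x^3 - 3.95*x^2 + 4.19*x + 1.27)^2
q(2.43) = 0.06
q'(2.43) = -0.08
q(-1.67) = 0.33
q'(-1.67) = 0.04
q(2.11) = 0.10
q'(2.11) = -0.14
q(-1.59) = 0.34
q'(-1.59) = 0.08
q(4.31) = 0.01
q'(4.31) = -0.01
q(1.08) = 1.95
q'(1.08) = -16.92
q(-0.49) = 1.68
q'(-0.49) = 7.44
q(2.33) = 0.07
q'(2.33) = -0.09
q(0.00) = -1.98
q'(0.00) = 6.55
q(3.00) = 0.03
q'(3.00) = -0.03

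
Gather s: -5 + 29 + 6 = 30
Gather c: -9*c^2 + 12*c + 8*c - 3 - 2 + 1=-9*c^2 + 20*c - 4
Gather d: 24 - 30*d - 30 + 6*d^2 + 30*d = 6*d^2 - 6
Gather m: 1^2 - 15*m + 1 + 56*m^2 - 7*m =56*m^2 - 22*m + 2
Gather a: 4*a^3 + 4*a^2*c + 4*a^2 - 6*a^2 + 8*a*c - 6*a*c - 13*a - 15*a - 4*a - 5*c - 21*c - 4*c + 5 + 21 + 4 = 4*a^3 + a^2*(4*c - 2) + a*(2*c - 32) - 30*c + 30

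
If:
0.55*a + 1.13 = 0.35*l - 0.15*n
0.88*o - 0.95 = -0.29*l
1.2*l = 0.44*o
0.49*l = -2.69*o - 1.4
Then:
No Solution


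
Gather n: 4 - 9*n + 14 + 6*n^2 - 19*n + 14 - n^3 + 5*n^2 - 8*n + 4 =-n^3 + 11*n^2 - 36*n + 36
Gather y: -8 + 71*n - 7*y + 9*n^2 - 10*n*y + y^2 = 9*n^2 + 71*n + y^2 + y*(-10*n - 7) - 8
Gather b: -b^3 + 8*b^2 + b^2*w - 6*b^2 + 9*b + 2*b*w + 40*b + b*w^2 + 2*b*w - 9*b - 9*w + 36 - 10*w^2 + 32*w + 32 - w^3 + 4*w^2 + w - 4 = -b^3 + b^2*(w + 2) + b*(w^2 + 4*w + 40) - w^3 - 6*w^2 + 24*w + 64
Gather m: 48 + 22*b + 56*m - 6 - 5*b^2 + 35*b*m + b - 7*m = -5*b^2 + 23*b + m*(35*b + 49) + 42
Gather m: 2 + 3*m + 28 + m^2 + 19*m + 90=m^2 + 22*m + 120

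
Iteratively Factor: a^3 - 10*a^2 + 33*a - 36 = (a - 3)*(a^2 - 7*a + 12) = (a - 3)^2*(a - 4)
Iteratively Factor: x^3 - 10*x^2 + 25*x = (x)*(x^2 - 10*x + 25) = x*(x - 5)*(x - 5)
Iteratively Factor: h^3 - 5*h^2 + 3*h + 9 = (h + 1)*(h^2 - 6*h + 9) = (h - 3)*(h + 1)*(h - 3)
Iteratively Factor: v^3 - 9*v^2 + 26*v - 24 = (v - 4)*(v^2 - 5*v + 6) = (v - 4)*(v - 3)*(v - 2)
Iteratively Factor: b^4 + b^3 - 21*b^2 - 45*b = (b + 3)*(b^3 - 2*b^2 - 15*b) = (b - 5)*(b + 3)*(b^2 + 3*b) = (b - 5)*(b + 3)^2*(b)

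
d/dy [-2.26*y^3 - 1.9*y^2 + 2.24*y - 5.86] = -6.78*y^2 - 3.8*y + 2.24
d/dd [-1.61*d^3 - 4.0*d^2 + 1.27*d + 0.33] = -4.83*d^2 - 8.0*d + 1.27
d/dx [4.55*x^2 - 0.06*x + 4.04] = 9.1*x - 0.06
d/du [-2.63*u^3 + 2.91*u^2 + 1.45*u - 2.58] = -7.89*u^2 + 5.82*u + 1.45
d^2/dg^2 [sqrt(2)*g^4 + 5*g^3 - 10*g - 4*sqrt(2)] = 6*g*(2*sqrt(2)*g + 5)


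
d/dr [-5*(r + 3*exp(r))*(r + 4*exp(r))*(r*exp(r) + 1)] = -5*(r + 1)*(r + 3*exp(r))*(r + 4*exp(r))*exp(r) - 5*(r + 3*exp(r))*(r*exp(r) + 1)*(4*exp(r) + 1) - 5*(r + 4*exp(r))*(r*exp(r) + 1)*(3*exp(r) + 1)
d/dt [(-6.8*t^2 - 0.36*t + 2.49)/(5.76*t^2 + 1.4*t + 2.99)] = (-7.4464*t^2 - 69.3488*t - 4.5624)/(33.1776*t^4 + 16.128*t^3 + 36.4048*t^2 + 8.372*t + 8.9401)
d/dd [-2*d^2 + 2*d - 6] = 2 - 4*d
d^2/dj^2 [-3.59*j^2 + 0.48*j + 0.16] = -7.18000000000000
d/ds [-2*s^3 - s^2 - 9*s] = -6*s^2 - 2*s - 9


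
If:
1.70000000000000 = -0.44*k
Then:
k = -3.86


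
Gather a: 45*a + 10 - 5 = 45*a + 5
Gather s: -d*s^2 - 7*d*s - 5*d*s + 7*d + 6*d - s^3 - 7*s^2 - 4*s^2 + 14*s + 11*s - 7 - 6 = 13*d - s^3 + s^2*(-d - 11) + s*(25 - 12*d) - 13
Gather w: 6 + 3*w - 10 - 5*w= -2*w - 4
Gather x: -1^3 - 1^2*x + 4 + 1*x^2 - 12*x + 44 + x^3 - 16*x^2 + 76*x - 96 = x^3 - 15*x^2 + 63*x - 49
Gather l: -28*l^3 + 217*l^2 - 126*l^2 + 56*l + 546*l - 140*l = -28*l^3 + 91*l^2 + 462*l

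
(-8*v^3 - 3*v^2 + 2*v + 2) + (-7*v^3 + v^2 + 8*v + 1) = -15*v^3 - 2*v^2 + 10*v + 3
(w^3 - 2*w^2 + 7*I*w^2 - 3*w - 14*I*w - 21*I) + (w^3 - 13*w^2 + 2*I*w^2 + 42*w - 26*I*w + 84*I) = 2*w^3 - 15*w^2 + 9*I*w^2 + 39*w - 40*I*w + 63*I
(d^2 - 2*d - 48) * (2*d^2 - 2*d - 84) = 2*d^4 - 6*d^3 - 176*d^2 + 264*d + 4032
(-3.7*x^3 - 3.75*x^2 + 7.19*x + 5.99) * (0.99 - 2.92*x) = 10.804*x^4 + 7.287*x^3 - 24.7073*x^2 - 10.3727*x + 5.9301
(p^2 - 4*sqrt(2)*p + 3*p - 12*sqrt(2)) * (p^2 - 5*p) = p^4 - 4*sqrt(2)*p^3 - 2*p^3 - 15*p^2 + 8*sqrt(2)*p^2 + 60*sqrt(2)*p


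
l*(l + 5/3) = l^2 + 5*l/3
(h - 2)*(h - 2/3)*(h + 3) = h^3 + h^2/3 - 20*h/3 + 4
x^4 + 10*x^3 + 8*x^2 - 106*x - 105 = (x - 3)*(x + 1)*(x + 5)*(x + 7)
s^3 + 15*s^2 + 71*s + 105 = (s + 3)*(s + 5)*(s + 7)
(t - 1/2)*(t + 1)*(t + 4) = t^3 + 9*t^2/2 + 3*t/2 - 2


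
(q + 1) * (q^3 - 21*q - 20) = q^4 + q^3 - 21*q^2 - 41*q - 20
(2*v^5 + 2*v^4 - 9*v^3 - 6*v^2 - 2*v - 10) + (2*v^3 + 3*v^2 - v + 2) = 2*v^5 + 2*v^4 - 7*v^3 - 3*v^2 - 3*v - 8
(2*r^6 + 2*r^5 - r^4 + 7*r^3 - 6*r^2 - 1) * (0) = 0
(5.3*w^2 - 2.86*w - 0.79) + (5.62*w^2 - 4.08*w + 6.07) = 10.92*w^2 - 6.94*w + 5.28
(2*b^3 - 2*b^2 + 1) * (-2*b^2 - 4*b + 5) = -4*b^5 - 4*b^4 + 18*b^3 - 12*b^2 - 4*b + 5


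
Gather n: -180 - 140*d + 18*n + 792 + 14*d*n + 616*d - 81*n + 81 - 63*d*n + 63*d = 539*d + n*(-49*d - 63) + 693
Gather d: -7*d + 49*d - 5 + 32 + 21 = 42*d + 48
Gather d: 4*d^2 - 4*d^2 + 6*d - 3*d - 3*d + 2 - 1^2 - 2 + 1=0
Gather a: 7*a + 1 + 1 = 7*a + 2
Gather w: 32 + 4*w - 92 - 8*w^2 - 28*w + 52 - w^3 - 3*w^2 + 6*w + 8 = -w^3 - 11*w^2 - 18*w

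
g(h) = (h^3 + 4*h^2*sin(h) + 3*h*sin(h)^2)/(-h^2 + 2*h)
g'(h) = (2*h - 2)*(h^3 + 4*h^2*sin(h) + 3*h*sin(h)^2)/(-h^2 + 2*h)^2 + (4*h^2*cos(h) + 3*h^2 + 6*h*sin(h)*cos(h) + 8*h*sin(h) + 3*sin(h)^2)/(-h^2 + 2*h)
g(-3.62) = 1.26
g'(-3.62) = 1.11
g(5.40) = -4.19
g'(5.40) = -4.20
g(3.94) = -2.98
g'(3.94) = 3.07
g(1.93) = 194.02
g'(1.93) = 2813.39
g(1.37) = 16.08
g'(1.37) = 39.68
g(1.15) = 9.44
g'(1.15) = 22.94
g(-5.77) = 2.92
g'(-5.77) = -3.11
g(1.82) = 73.25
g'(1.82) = 430.76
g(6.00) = -7.38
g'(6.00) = -6.23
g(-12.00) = 8.51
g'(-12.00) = -3.65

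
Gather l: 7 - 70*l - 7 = -70*l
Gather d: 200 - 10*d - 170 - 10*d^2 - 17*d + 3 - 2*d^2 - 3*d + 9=-12*d^2 - 30*d + 42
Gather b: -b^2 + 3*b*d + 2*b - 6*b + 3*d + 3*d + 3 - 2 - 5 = -b^2 + b*(3*d - 4) + 6*d - 4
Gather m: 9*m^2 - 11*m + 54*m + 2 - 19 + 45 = 9*m^2 + 43*m + 28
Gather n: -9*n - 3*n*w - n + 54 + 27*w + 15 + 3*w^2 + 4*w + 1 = n*(-3*w - 10) + 3*w^2 + 31*w + 70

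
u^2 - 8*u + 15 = (u - 5)*(u - 3)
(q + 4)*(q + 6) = q^2 + 10*q + 24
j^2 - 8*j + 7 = (j - 7)*(j - 1)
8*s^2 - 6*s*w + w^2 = (-4*s + w)*(-2*s + w)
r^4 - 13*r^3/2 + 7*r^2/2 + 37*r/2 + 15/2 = (r - 5)*(r - 3)*(r + 1/2)*(r + 1)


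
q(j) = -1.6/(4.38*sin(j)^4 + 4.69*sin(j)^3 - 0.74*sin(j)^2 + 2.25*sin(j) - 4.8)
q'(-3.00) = -0.16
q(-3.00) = 0.31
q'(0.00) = 0.16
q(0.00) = 0.33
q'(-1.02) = 0.04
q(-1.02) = 0.20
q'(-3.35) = -0.23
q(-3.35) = 0.37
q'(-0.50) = 0.15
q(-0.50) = 0.25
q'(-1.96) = -0.02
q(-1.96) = 0.20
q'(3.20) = -0.16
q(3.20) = 0.32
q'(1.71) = -0.23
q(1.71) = -0.29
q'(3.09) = -0.16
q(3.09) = 0.34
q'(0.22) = 0.24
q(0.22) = 0.37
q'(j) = -1.6*(-17.52*sin(j)^3*cos(j) - 14.07*sin(j)^2*cos(j) + 1.48*sin(j)*cos(j) - 2.25*cos(j))/(4.38*sin(j)^4 + 4.69*sin(j)^3 - 0.74*sin(j)^2 + 2.25*sin(j) - 4.8)^2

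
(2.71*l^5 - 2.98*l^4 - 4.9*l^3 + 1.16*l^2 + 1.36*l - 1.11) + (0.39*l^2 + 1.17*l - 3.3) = 2.71*l^5 - 2.98*l^4 - 4.9*l^3 + 1.55*l^2 + 2.53*l - 4.41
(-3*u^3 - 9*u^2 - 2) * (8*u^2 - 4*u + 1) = -24*u^5 - 60*u^4 + 33*u^3 - 25*u^2 + 8*u - 2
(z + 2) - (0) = z + 2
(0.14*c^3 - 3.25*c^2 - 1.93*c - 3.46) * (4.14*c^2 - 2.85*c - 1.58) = 0.5796*c^5 - 13.854*c^4 + 1.0511*c^3 - 3.6889*c^2 + 12.9104*c + 5.4668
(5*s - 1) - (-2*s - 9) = 7*s + 8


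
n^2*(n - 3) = n^3 - 3*n^2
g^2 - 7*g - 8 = (g - 8)*(g + 1)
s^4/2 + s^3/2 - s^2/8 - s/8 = s*(s/2 + 1/4)*(s - 1/2)*(s + 1)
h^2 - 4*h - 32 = (h - 8)*(h + 4)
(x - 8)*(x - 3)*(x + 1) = x^3 - 10*x^2 + 13*x + 24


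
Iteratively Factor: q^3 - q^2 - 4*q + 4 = (q - 2)*(q^2 + q - 2) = (q - 2)*(q - 1)*(q + 2)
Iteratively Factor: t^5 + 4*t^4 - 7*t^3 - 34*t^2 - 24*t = (t + 4)*(t^4 - 7*t^2 - 6*t) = (t + 2)*(t + 4)*(t^3 - 2*t^2 - 3*t) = (t - 3)*(t + 2)*(t + 4)*(t^2 + t) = (t - 3)*(t + 1)*(t + 2)*(t + 4)*(t)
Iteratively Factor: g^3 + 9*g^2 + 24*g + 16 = (g + 1)*(g^2 + 8*g + 16) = (g + 1)*(g + 4)*(g + 4)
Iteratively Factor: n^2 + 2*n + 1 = (n + 1)*(n + 1)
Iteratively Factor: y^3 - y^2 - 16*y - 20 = (y + 2)*(y^2 - 3*y - 10) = (y + 2)^2*(y - 5)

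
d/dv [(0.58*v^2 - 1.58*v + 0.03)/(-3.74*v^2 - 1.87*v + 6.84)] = (-6.9938*v^2 + 8.1588*v - 10.7511)/(13.9876*v^4 + 13.9876*v^3 - 47.6663*v^2 - 25.5816*v + 46.7856)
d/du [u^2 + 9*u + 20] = 2*u + 9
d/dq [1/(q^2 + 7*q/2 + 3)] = 2*(-4*q - 7)/(2*q^2 + 7*q + 6)^2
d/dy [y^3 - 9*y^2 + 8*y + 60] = 3*y^2 - 18*y + 8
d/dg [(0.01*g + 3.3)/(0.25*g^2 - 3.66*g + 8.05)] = (-0.0025*g^2 - 1.65*g + 12.1585)/(0.0625*g^4 - 1.83*g^3 + 17.4206*g^2 - 58.926*g + 64.8025)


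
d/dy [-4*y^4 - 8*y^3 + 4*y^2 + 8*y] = -16*y^3 - 24*y^2 + 8*y + 8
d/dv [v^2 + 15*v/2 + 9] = 2*v + 15/2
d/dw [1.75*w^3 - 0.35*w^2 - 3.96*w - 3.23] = 5.25*w^2 - 0.7*w - 3.96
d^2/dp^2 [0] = 0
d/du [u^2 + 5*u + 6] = 2*u + 5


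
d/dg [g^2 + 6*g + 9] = 2*g + 6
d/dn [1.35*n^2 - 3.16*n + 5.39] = 2.7*n - 3.16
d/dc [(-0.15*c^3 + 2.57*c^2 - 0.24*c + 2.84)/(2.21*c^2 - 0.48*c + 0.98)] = (-0.3315*c^4 + 0.144*c^3 - 1.1442*c^2 - 7.5156*c + 1.128)/(4.8841*c^4 - 2.1216*c^3 + 4.562*c^2 - 0.9408*c + 0.9604)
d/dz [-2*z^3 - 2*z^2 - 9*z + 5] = -6*z^2 - 4*z - 9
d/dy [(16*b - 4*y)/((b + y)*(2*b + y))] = 4*((-4*b + y)*(b + y) + (-4*b + y)*(2*b + y) - (b + y)*(2*b + y))/((b + y)^2*(2*b + y)^2)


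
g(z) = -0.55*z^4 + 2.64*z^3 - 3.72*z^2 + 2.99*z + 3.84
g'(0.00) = 2.99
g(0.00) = 3.84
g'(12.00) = -2747.41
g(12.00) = -7338.84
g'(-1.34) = 32.47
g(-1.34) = -14.97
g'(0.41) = 1.12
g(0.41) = 4.61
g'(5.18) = -128.82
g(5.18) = -109.54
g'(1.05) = 1.36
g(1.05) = 5.27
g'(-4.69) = 439.05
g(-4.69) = -630.46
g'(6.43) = -302.26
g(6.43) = -369.07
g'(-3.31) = 194.17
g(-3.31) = -208.57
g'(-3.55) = 227.64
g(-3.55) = -259.12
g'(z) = -2.2*z^3 + 7.92*z^2 - 7.44*z + 2.99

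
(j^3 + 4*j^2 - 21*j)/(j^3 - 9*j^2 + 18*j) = (j + 7)/(j - 6)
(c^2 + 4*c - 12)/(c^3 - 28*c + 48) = 1/(c - 4)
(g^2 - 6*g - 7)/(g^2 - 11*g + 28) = (g + 1)/(g - 4)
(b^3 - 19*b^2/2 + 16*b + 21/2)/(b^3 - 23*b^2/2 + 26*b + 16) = (b^2 - 10*b + 21)/(b^2 - 12*b + 32)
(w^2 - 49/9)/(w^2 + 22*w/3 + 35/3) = (w - 7/3)/(w + 5)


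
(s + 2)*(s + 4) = s^2 + 6*s + 8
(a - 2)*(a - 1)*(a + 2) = a^3 - a^2 - 4*a + 4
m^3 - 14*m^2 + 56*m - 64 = (m - 8)*(m - 4)*(m - 2)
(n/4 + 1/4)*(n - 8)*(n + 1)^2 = n^4/4 - 5*n^3/4 - 21*n^2/4 - 23*n/4 - 2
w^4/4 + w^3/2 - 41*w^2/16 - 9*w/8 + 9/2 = (w/4 + 1)*(w - 2)*(w - 3/2)*(w + 3/2)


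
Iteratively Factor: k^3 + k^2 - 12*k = (k + 4)*(k^2 - 3*k) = (k - 3)*(k + 4)*(k)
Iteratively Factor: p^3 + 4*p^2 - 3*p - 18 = (p - 2)*(p^2 + 6*p + 9) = (p - 2)*(p + 3)*(p + 3)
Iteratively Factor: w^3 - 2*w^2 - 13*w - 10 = (w + 1)*(w^2 - 3*w - 10) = (w - 5)*(w + 1)*(w + 2)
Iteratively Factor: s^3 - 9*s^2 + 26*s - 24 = (s - 2)*(s^2 - 7*s + 12) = (s - 3)*(s - 2)*(s - 4)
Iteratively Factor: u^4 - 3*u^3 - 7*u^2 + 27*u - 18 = (u - 3)*(u^3 - 7*u + 6) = (u - 3)*(u - 2)*(u^2 + 2*u - 3) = (u - 3)*(u - 2)*(u - 1)*(u + 3)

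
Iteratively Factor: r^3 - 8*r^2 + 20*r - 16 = (r - 4)*(r^2 - 4*r + 4) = (r - 4)*(r - 2)*(r - 2)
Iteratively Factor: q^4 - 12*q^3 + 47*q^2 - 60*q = (q - 3)*(q^3 - 9*q^2 + 20*q) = q*(q - 3)*(q^2 - 9*q + 20) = q*(q - 5)*(q - 3)*(q - 4)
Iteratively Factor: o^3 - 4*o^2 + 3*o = (o)*(o^2 - 4*o + 3) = o*(o - 1)*(o - 3)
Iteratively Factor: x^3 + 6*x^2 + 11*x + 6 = (x + 3)*(x^2 + 3*x + 2) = (x + 2)*(x + 3)*(x + 1)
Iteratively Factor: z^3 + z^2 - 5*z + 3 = (z + 3)*(z^2 - 2*z + 1) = (z - 1)*(z + 3)*(z - 1)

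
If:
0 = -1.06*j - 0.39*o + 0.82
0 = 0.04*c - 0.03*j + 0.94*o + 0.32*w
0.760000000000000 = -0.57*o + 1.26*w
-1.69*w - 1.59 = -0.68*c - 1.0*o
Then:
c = 3.94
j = 0.88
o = -0.30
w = 0.47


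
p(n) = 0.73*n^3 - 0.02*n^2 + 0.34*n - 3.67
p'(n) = 2.19*n^2 - 0.04*n + 0.34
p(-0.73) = -4.21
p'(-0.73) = 1.54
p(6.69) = 216.28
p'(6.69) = 98.09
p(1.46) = -0.94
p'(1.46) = 4.95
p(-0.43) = -3.88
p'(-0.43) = 0.76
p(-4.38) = -66.88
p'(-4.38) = 42.53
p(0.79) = -3.05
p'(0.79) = 1.68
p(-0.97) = -4.68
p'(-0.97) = 2.44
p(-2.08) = -11.03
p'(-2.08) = 9.90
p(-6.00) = -164.11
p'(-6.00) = 79.42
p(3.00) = 16.88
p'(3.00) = 19.93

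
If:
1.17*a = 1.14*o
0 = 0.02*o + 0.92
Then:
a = -44.82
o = -46.00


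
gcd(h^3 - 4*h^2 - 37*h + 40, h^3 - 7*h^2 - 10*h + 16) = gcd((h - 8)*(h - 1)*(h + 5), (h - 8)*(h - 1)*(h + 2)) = h^2 - 9*h + 8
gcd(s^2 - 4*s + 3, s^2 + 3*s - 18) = s - 3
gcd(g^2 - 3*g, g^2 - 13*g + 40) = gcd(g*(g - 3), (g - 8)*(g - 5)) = 1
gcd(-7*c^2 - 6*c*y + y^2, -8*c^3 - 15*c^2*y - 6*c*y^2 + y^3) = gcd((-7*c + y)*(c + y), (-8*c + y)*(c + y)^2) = c + y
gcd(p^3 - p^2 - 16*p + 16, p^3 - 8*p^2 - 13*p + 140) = p + 4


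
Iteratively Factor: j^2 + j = (j)*(j + 1)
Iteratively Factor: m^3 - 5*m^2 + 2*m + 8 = (m - 2)*(m^2 - 3*m - 4) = (m - 2)*(m + 1)*(m - 4)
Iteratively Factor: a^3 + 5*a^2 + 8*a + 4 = (a + 2)*(a^2 + 3*a + 2) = (a + 2)^2*(a + 1)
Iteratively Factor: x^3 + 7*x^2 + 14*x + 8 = (x + 1)*(x^2 + 6*x + 8) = (x + 1)*(x + 2)*(x + 4)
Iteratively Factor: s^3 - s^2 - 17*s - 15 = (s + 1)*(s^2 - 2*s - 15) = (s + 1)*(s + 3)*(s - 5)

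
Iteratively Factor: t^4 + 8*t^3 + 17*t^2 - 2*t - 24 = (t + 2)*(t^3 + 6*t^2 + 5*t - 12) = (t + 2)*(t + 4)*(t^2 + 2*t - 3) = (t + 2)*(t + 3)*(t + 4)*(t - 1)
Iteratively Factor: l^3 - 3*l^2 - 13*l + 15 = (l - 5)*(l^2 + 2*l - 3) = (l - 5)*(l - 1)*(l + 3)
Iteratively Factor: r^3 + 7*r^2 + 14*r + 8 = (r + 1)*(r^2 + 6*r + 8) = (r + 1)*(r + 4)*(r + 2)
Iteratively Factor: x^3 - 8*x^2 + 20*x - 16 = (x - 4)*(x^2 - 4*x + 4) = (x - 4)*(x - 2)*(x - 2)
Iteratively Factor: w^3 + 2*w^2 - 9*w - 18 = (w + 3)*(w^2 - w - 6) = (w - 3)*(w + 3)*(w + 2)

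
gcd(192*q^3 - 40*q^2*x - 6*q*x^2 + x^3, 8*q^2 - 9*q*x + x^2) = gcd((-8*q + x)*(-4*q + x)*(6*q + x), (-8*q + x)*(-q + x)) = -8*q + x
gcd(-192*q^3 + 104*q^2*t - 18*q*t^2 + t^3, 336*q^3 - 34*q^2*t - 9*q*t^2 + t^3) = 8*q - t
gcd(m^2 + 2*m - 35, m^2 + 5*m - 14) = m + 7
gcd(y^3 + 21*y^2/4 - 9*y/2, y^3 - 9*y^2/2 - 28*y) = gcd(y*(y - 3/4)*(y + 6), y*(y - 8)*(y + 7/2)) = y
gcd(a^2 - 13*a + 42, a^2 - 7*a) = a - 7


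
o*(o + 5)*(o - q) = o^3 - o^2*q + 5*o^2 - 5*o*q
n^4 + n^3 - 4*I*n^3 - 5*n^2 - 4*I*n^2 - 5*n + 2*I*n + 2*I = (n + 1)*(n - 2*I)*(n - I)^2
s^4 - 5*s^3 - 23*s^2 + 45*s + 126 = (s - 7)*(s - 3)*(s + 2)*(s + 3)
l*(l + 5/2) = l^2 + 5*l/2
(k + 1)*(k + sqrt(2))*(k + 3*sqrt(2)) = k^3 + k^2 + 4*sqrt(2)*k^2 + 4*sqrt(2)*k + 6*k + 6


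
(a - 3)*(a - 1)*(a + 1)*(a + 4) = a^4 + a^3 - 13*a^2 - a + 12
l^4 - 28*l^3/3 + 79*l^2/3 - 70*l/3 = l*(l - 5)*(l - 7/3)*(l - 2)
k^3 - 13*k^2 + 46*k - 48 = (k - 8)*(k - 3)*(k - 2)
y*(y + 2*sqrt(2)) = y^2 + 2*sqrt(2)*y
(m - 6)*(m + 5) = m^2 - m - 30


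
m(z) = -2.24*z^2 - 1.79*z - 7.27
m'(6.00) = -28.67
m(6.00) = -98.65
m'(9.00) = -42.11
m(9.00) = -204.82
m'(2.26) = -11.91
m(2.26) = -22.76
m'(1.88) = -10.21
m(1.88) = -18.55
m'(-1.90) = 6.72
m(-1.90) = -11.96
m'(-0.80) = 1.79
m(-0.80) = -7.27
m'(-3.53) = 14.02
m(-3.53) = -28.86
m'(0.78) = -5.28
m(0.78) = -10.03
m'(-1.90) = 6.72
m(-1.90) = -11.96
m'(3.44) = -17.20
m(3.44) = -39.93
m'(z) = -4.48*z - 1.79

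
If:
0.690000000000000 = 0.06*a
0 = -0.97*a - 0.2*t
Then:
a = 11.50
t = -55.78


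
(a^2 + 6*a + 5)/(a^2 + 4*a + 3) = (a + 5)/(a + 3)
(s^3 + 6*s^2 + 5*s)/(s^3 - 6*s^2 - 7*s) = (s + 5)/(s - 7)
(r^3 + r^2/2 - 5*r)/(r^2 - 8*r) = (r^2 + r/2 - 5)/(r - 8)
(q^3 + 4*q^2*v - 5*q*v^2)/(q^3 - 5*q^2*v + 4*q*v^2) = (q + 5*v)/(q - 4*v)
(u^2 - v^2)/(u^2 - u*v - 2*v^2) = (u - v)/(u - 2*v)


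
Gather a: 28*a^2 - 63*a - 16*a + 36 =28*a^2 - 79*a + 36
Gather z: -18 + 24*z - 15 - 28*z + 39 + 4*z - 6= 0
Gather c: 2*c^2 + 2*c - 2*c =2*c^2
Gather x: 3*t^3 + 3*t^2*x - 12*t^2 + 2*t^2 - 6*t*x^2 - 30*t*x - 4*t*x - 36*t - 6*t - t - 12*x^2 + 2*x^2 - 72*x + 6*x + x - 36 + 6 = 3*t^3 - 10*t^2 - 43*t + x^2*(-6*t - 10) + x*(3*t^2 - 34*t - 65) - 30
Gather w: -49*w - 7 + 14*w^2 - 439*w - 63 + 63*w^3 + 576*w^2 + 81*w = 63*w^3 + 590*w^2 - 407*w - 70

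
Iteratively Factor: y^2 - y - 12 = (y + 3)*(y - 4)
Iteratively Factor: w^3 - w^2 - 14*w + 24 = (w - 3)*(w^2 + 2*w - 8) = (w - 3)*(w - 2)*(w + 4)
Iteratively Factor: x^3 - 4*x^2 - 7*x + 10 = (x - 1)*(x^2 - 3*x - 10) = (x - 1)*(x + 2)*(x - 5)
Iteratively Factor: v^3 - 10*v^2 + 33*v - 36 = (v - 3)*(v^2 - 7*v + 12) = (v - 4)*(v - 3)*(v - 3)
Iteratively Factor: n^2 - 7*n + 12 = (n - 4)*(n - 3)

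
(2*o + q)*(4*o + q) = 8*o^2 + 6*o*q + q^2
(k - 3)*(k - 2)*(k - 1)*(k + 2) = k^4 - 4*k^3 - k^2 + 16*k - 12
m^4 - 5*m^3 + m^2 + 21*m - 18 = (m - 3)^2*(m - 1)*(m + 2)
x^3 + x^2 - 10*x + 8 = (x - 2)*(x - 1)*(x + 4)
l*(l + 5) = l^2 + 5*l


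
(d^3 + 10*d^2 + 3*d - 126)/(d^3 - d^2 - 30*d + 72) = (d + 7)/(d - 4)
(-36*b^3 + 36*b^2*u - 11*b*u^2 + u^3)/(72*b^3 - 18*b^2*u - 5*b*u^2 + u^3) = (-2*b + u)/(4*b + u)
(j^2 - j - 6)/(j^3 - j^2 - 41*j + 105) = (j + 2)/(j^2 + 2*j - 35)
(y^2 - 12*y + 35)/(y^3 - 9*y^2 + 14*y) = (y - 5)/(y*(y - 2))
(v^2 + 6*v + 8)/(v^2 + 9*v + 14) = (v + 4)/(v + 7)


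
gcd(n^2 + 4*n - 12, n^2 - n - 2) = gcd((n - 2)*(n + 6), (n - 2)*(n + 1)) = n - 2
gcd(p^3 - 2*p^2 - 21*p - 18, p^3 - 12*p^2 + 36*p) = p - 6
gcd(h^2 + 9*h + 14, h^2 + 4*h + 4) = h + 2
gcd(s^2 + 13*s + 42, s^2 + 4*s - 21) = s + 7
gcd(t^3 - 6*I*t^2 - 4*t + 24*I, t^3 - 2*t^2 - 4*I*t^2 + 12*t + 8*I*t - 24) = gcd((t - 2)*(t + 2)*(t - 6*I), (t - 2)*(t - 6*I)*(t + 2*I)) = t^2 + t*(-2 - 6*I) + 12*I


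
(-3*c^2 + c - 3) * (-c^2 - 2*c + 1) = 3*c^4 + 5*c^3 - 2*c^2 + 7*c - 3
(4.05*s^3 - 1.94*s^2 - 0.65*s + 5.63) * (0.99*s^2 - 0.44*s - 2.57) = 4.0095*s^5 - 3.7026*s^4 - 10.1984*s^3 + 10.8455*s^2 - 0.8067*s - 14.4691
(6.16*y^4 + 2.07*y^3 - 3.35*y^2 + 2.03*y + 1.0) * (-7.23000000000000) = -44.5368*y^4 - 14.9661*y^3 + 24.2205*y^2 - 14.6769*y - 7.23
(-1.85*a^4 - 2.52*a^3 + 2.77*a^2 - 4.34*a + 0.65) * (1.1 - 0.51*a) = 0.9435*a^5 - 0.7498*a^4 - 4.1847*a^3 + 5.2604*a^2 - 5.1055*a + 0.715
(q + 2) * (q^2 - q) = q^3 + q^2 - 2*q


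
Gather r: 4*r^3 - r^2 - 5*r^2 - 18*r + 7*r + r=4*r^3 - 6*r^2 - 10*r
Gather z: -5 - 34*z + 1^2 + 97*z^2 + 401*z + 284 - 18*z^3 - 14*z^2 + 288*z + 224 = -18*z^3 + 83*z^2 + 655*z + 504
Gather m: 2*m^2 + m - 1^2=2*m^2 + m - 1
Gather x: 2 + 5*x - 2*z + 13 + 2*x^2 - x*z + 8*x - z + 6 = 2*x^2 + x*(13 - z) - 3*z + 21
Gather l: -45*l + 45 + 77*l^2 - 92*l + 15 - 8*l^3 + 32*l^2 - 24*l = -8*l^3 + 109*l^2 - 161*l + 60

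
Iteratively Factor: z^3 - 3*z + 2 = (z - 1)*(z^2 + z - 2) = (z - 1)^2*(z + 2)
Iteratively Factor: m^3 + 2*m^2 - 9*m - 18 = (m + 2)*(m^2 - 9) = (m - 3)*(m + 2)*(m + 3)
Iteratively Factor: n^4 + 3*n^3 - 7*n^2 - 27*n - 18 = (n + 3)*(n^3 - 7*n - 6) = (n + 1)*(n + 3)*(n^2 - n - 6) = (n - 3)*(n + 1)*(n + 3)*(n + 2)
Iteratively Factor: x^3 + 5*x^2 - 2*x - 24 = (x + 3)*(x^2 + 2*x - 8) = (x - 2)*(x + 3)*(x + 4)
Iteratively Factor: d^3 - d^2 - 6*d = (d - 3)*(d^2 + 2*d) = d*(d - 3)*(d + 2)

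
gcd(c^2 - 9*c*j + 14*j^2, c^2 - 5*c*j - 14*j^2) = c - 7*j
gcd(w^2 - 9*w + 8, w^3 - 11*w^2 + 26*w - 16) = w^2 - 9*w + 8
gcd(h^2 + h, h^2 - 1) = h + 1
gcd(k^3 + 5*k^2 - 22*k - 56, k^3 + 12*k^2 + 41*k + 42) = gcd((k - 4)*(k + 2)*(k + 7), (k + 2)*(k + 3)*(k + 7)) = k^2 + 9*k + 14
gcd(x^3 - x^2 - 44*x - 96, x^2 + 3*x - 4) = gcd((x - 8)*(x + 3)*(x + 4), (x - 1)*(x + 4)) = x + 4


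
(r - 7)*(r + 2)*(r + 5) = r^3 - 39*r - 70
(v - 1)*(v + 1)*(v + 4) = v^3 + 4*v^2 - v - 4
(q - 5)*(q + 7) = q^2 + 2*q - 35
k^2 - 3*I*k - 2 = (k - 2*I)*(k - I)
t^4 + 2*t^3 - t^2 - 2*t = t*(t - 1)*(t + 1)*(t + 2)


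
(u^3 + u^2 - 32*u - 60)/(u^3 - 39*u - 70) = (u - 6)/(u - 7)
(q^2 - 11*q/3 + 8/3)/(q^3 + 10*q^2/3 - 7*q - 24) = (q - 1)/(q^2 + 6*q + 9)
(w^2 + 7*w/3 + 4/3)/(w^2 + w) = (w + 4/3)/w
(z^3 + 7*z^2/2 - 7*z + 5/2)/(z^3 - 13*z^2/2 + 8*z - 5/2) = (z + 5)/(z - 5)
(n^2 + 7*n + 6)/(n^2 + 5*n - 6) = (n + 1)/(n - 1)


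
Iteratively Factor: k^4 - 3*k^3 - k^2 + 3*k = (k - 3)*(k^3 - k) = (k - 3)*(k - 1)*(k^2 + k) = (k - 3)*(k - 1)*(k + 1)*(k)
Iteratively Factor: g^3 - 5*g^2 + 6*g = (g)*(g^2 - 5*g + 6) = g*(g - 3)*(g - 2)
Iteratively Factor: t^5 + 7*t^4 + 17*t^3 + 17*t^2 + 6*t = (t + 2)*(t^4 + 5*t^3 + 7*t^2 + 3*t) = (t + 1)*(t + 2)*(t^3 + 4*t^2 + 3*t) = (t + 1)^2*(t + 2)*(t^2 + 3*t) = (t + 1)^2*(t + 2)*(t + 3)*(t)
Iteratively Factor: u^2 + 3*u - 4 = (u + 4)*(u - 1)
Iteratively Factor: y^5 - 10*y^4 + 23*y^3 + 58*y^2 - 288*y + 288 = (y - 4)*(y^4 - 6*y^3 - y^2 + 54*y - 72) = (y - 4)*(y + 3)*(y^3 - 9*y^2 + 26*y - 24) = (y - 4)*(y - 2)*(y + 3)*(y^2 - 7*y + 12) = (y - 4)^2*(y - 2)*(y + 3)*(y - 3)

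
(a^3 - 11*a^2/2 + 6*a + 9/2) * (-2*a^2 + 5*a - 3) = -2*a^5 + 16*a^4 - 85*a^3/2 + 75*a^2/2 + 9*a/2 - 27/2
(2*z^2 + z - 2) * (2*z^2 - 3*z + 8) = 4*z^4 - 4*z^3 + 9*z^2 + 14*z - 16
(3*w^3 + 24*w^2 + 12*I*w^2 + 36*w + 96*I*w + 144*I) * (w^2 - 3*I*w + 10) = 3*w^5 + 24*w^4 + 3*I*w^4 + 102*w^3 + 24*I*w^3 + 528*w^2 + 156*I*w^2 + 792*w + 960*I*w + 1440*I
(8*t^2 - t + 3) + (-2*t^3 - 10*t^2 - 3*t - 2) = -2*t^3 - 2*t^2 - 4*t + 1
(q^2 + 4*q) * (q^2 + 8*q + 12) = q^4 + 12*q^3 + 44*q^2 + 48*q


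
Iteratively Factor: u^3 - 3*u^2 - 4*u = (u)*(u^2 - 3*u - 4) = u*(u - 4)*(u + 1)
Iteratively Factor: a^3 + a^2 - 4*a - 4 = (a + 1)*(a^2 - 4) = (a - 2)*(a + 1)*(a + 2)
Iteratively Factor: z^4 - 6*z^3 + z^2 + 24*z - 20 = (z - 5)*(z^3 - z^2 - 4*z + 4) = (z - 5)*(z - 2)*(z^2 + z - 2) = (z - 5)*(z - 2)*(z + 2)*(z - 1)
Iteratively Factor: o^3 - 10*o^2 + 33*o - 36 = (o - 3)*(o^2 - 7*o + 12) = (o - 3)^2*(o - 4)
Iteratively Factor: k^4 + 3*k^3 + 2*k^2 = (k)*(k^3 + 3*k^2 + 2*k) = k*(k + 2)*(k^2 + k) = k*(k + 1)*(k + 2)*(k)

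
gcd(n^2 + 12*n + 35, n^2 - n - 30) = n + 5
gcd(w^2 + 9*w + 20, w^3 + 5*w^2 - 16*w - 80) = w^2 + 9*w + 20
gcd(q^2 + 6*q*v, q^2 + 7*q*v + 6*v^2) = q + 6*v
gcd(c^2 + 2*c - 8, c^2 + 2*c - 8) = c^2 + 2*c - 8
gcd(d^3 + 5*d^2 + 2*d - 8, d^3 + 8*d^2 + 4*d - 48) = d + 4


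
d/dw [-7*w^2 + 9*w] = 9 - 14*w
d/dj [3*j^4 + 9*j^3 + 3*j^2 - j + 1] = 12*j^3 + 27*j^2 + 6*j - 1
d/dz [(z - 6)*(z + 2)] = 2*z - 4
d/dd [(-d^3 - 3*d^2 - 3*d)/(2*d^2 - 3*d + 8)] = (-2*d^4 + 6*d^3 - 9*d^2 - 48*d - 24)/(4*d^4 - 12*d^3 + 41*d^2 - 48*d + 64)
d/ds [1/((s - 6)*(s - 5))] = (11 - 2*s)/(s^4 - 22*s^3 + 181*s^2 - 660*s + 900)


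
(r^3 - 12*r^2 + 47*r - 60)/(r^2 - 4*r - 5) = (r^2 - 7*r + 12)/(r + 1)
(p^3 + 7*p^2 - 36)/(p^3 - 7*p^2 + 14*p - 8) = (p^2 + 9*p + 18)/(p^2 - 5*p + 4)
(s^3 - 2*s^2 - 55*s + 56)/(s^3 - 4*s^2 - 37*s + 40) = (s + 7)/(s + 5)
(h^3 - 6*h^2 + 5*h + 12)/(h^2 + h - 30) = (h^3 - 6*h^2 + 5*h + 12)/(h^2 + h - 30)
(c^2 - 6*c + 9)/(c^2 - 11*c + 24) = (c - 3)/(c - 8)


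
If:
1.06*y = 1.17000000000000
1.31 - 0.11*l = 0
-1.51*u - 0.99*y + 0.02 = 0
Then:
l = 11.91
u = -0.71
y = 1.10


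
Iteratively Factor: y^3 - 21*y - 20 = (y + 4)*(y^2 - 4*y - 5) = (y + 1)*(y + 4)*(y - 5)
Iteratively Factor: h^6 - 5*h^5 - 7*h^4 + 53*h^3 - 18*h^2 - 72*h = (h + 1)*(h^5 - 6*h^4 - h^3 + 54*h^2 - 72*h) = h*(h + 1)*(h^4 - 6*h^3 - h^2 + 54*h - 72) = h*(h - 3)*(h + 1)*(h^3 - 3*h^2 - 10*h + 24) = h*(h - 3)*(h - 2)*(h + 1)*(h^2 - h - 12) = h*(h - 3)*(h - 2)*(h + 1)*(h + 3)*(h - 4)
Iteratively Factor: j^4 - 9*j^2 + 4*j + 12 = (j - 2)*(j^3 + 2*j^2 - 5*j - 6) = (j - 2)^2*(j^2 + 4*j + 3) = (j - 2)^2*(j + 1)*(j + 3)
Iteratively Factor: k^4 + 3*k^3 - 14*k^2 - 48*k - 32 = (k + 1)*(k^3 + 2*k^2 - 16*k - 32) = (k - 4)*(k + 1)*(k^2 + 6*k + 8) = (k - 4)*(k + 1)*(k + 4)*(k + 2)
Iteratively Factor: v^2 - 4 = (v + 2)*(v - 2)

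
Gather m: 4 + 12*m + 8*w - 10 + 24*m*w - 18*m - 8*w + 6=m*(24*w - 6)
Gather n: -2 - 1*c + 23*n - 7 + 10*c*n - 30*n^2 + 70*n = -c - 30*n^2 + n*(10*c + 93) - 9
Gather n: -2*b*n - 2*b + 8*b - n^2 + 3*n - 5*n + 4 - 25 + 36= 6*b - n^2 + n*(-2*b - 2) + 15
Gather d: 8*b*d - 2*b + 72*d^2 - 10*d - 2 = -2*b + 72*d^2 + d*(8*b - 10) - 2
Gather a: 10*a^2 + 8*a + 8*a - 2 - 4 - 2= 10*a^2 + 16*a - 8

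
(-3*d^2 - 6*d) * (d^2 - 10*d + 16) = -3*d^4 + 24*d^3 + 12*d^2 - 96*d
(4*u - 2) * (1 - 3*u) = -12*u^2 + 10*u - 2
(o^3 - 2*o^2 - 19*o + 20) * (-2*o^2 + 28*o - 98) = -2*o^5 + 32*o^4 - 116*o^3 - 376*o^2 + 2422*o - 1960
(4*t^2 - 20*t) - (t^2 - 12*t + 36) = 3*t^2 - 8*t - 36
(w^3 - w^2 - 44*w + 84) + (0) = w^3 - w^2 - 44*w + 84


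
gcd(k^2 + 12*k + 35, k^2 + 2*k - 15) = k + 5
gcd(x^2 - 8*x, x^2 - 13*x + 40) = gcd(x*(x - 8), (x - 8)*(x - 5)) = x - 8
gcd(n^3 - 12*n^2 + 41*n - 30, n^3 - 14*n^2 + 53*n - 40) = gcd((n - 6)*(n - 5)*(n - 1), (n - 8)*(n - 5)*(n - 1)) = n^2 - 6*n + 5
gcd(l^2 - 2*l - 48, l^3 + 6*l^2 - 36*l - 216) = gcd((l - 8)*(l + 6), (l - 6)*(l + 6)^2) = l + 6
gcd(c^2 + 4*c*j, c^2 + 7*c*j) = c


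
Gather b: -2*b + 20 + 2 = 22 - 2*b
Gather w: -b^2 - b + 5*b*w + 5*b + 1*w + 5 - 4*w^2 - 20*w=-b^2 + 4*b - 4*w^2 + w*(5*b - 19) + 5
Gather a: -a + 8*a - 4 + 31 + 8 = 7*a + 35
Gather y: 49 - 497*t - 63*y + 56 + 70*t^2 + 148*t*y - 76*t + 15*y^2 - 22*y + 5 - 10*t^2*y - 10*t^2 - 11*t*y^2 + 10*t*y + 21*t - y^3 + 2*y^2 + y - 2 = 60*t^2 - 552*t - y^3 + y^2*(17 - 11*t) + y*(-10*t^2 + 158*t - 84) + 108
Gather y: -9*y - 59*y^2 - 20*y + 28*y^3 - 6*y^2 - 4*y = 28*y^3 - 65*y^2 - 33*y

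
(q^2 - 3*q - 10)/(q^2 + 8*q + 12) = (q - 5)/(q + 6)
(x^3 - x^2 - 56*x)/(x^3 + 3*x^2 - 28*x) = (x - 8)/(x - 4)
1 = 1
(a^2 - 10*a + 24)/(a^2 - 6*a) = (a - 4)/a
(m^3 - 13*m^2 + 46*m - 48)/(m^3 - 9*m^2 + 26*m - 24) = (m - 8)/(m - 4)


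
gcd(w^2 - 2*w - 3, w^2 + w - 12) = w - 3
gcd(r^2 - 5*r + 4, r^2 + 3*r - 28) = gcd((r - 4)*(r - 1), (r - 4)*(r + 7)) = r - 4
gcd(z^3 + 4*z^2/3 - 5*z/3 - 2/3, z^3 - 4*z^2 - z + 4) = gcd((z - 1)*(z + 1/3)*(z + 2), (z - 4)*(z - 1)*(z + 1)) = z - 1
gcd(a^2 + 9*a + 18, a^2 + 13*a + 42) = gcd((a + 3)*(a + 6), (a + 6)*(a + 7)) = a + 6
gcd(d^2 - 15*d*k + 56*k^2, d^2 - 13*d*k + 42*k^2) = d - 7*k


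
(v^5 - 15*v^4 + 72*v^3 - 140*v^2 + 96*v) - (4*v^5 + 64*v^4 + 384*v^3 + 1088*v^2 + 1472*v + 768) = -3*v^5 - 79*v^4 - 312*v^3 - 1228*v^2 - 1376*v - 768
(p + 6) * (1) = p + 6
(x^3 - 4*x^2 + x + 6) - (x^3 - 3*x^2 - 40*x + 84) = -x^2 + 41*x - 78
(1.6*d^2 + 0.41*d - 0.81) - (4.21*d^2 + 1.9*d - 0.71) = -2.61*d^2 - 1.49*d - 0.1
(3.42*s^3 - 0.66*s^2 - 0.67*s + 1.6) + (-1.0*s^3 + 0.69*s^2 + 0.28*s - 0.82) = 2.42*s^3 + 0.0299999999999999*s^2 - 0.39*s + 0.78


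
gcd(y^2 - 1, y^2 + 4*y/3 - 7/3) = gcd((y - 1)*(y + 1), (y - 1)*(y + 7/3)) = y - 1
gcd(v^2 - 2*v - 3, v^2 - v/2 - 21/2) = 1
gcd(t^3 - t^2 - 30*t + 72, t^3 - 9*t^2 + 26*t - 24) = t^2 - 7*t + 12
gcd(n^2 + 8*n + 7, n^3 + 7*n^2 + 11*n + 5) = n + 1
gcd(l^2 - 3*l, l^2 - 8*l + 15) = l - 3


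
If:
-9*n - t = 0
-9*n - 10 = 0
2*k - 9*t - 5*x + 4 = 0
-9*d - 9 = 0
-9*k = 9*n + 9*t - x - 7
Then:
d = -1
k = -451/43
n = -10/9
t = 10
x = -920/43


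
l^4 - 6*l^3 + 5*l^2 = l^2*(l - 5)*(l - 1)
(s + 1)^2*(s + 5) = s^3 + 7*s^2 + 11*s + 5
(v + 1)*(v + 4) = v^2 + 5*v + 4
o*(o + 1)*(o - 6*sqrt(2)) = o^3 - 6*sqrt(2)*o^2 + o^2 - 6*sqrt(2)*o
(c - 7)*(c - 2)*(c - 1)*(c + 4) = c^4 - 6*c^3 - 17*c^2 + 78*c - 56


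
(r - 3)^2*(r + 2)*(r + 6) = r^4 + 2*r^3 - 27*r^2 + 108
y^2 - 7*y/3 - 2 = (y - 3)*(y + 2/3)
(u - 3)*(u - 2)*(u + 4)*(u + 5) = u^4 + 4*u^3 - 19*u^2 - 46*u + 120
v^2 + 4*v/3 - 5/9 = (v - 1/3)*(v + 5/3)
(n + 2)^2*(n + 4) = n^3 + 8*n^2 + 20*n + 16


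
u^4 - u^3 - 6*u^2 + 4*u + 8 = (u - 2)^2*(u + 1)*(u + 2)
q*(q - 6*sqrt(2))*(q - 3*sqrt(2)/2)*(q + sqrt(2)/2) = q^4 - 7*sqrt(2)*q^3 + 21*q^2/2 + 9*sqrt(2)*q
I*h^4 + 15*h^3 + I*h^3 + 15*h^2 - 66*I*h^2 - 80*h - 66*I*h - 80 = (h - 8*I)*(h - 5*I)*(h - 2*I)*(I*h + I)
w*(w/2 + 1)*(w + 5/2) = w^3/2 + 9*w^2/4 + 5*w/2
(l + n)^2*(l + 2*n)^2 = l^4 + 6*l^3*n + 13*l^2*n^2 + 12*l*n^3 + 4*n^4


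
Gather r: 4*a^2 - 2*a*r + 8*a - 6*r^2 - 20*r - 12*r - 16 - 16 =4*a^2 + 8*a - 6*r^2 + r*(-2*a - 32) - 32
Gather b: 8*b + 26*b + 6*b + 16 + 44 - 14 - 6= 40*b + 40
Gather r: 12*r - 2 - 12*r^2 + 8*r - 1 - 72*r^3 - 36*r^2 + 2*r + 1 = -72*r^3 - 48*r^2 + 22*r - 2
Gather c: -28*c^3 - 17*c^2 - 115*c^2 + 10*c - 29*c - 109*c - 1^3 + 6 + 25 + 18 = -28*c^3 - 132*c^2 - 128*c + 48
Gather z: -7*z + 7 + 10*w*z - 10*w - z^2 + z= -10*w - z^2 + z*(10*w - 6) + 7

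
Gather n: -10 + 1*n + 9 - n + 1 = 0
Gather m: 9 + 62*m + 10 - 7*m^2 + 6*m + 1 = -7*m^2 + 68*m + 20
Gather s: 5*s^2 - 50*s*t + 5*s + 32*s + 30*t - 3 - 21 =5*s^2 + s*(37 - 50*t) + 30*t - 24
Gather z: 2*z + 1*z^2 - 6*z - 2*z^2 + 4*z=-z^2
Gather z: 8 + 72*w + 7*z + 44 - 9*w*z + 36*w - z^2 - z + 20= 108*w - z^2 + z*(6 - 9*w) + 72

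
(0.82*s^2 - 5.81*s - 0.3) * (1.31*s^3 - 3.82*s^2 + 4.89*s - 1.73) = 1.0742*s^5 - 10.7435*s^4 + 25.811*s^3 - 28.6835*s^2 + 8.5843*s + 0.519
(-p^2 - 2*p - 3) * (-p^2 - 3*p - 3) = p^4 + 5*p^3 + 12*p^2 + 15*p + 9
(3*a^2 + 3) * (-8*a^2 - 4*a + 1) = -24*a^4 - 12*a^3 - 21*a^2 - 12*a + 3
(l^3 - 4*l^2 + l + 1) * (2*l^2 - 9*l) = 2*l^5 - 17*l^4 + 38*l^3 - 7*l^2 - 9*l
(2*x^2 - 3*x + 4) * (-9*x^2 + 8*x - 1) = -18*x^4 + 43*x^3 - 62*x^2 + 35*x - 4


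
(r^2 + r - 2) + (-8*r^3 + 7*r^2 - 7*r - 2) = -8*r^3 + 8*r^2 - 6*r - 4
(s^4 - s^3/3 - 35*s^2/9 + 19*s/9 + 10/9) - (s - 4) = s^4 - s^3/3 - 35*s^2/9 + 10*s/9 + 46/9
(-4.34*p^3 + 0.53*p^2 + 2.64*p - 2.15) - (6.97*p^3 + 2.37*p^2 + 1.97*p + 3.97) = -11.31*p^3 - 1.84*p^2 + 0.67*p - 6.12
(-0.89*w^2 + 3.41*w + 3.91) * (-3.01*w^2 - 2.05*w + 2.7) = 2.6789*w^4 - 8.4396*w^3 - 21.1626*w^2 + 1.1915*w + 10.557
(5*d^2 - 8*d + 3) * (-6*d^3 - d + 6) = -30*d^5 + 48*d^4 - 23*d^3 + 38*d^2 - 51*d + 18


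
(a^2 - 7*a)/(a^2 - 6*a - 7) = a/(a + 1)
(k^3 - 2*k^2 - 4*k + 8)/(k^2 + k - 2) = (k^2 - 4*k + 4)/(k - 1)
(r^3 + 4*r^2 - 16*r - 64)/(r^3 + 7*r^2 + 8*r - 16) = (r - 4)/(r - 1)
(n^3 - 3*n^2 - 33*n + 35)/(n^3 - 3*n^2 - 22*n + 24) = (n^2 - 2*n - 35)/(n^2 - 2*n - 24)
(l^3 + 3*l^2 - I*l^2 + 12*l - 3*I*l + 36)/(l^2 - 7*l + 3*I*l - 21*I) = (l^2 + l*(3 - 4*I) - 12*I)/(l - 7)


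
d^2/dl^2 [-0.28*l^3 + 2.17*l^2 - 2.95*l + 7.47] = 4.34 - 1.68*l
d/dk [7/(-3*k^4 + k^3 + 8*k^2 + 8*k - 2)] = 7*(12*k^3 - 3*k^2 - 16*k - 8)/(-3*k^4 + k^3 + 8*k^2 + 8*k - 2)^2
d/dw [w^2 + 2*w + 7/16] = 2*w + 2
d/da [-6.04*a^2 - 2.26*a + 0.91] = -12.08*a - 2.26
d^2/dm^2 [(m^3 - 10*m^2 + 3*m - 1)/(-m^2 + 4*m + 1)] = 2*(20*m^3 + 21*m^2 - 24*m + 39)/(m^6 - 12*m^5 + 45*m^4 - 40*m^3 - 45*m^2 - 12*m - 1)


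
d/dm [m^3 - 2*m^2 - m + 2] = 3*m^2 - 4*m - 1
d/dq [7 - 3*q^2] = -6*q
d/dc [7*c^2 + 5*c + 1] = 14*c + 5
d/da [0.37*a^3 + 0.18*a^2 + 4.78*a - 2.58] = 1.11*a^2 + 0.36*a + 4.78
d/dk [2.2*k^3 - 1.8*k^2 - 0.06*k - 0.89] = 6.6*k^2 - 3.6*k - 0.06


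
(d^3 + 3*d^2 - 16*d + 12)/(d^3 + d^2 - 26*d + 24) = (d - 2)/(d - 4)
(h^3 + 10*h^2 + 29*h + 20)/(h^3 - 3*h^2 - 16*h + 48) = (h^2 + 6*h + 5)/(h^2 - 7*h + 12)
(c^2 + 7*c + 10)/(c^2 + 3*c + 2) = (c + 5)/(c + 1)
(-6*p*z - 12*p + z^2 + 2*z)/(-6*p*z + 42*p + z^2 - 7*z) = (z + 2)/(z - 7)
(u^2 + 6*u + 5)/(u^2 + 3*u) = (u^2 + 6*u + 5)/(u*(u + 3))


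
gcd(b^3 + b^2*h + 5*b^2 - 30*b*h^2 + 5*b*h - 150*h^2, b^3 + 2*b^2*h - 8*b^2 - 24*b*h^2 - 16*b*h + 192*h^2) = b + 6*h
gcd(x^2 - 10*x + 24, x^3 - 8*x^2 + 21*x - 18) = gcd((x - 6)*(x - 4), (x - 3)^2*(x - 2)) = 1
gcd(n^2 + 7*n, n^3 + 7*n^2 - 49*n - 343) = n + 7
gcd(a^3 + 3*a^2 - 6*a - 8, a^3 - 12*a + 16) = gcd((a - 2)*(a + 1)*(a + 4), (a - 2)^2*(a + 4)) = a^2 + 2*a - 8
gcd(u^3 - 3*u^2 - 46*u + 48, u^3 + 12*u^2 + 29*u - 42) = u^2 + 5*u - 6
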